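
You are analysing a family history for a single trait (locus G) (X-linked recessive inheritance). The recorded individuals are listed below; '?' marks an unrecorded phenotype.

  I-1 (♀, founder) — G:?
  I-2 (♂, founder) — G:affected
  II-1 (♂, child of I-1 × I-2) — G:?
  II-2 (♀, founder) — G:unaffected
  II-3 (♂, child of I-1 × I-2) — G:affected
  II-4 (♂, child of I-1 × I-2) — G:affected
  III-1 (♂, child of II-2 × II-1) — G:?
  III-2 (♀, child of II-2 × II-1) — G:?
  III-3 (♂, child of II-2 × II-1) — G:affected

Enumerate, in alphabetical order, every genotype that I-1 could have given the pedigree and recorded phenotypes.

G/I-1 ? ·: X^GX^g|X^gX^g
G/I-2 aff ·: X^gY
G/II-1 ? I-1×I-2: X^GY|X^gY
G/II-2 un ·: X^GX^g
G/II-3 aff I-1×I-2: X^gY
G/II-4 aff I-1×I-2: X^gY
G/III-1 ? II-2×II-1: X^GY|X^gY
G/III-2 ? II-2×II-1: X^GX^G|X^GX^g|X^gX^g
G/III-3 aff II-2×II-1: X^gY
⇒ G over [I-1,I-2,II-1,II-2,II-3,II-4,III-1,III-2,III-3]: 12 consistent

I-1 ∈ {X^GX^g, X^gX^g}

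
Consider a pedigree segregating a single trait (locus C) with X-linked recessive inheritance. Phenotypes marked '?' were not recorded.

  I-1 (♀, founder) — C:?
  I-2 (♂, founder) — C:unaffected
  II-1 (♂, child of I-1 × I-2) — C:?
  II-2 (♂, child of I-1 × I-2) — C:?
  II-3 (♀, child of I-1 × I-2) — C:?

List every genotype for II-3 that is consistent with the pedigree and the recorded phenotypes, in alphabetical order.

C/I-1 ? ·: X^CX^C|X^CX^c|X^cX^c
C/I-2 un ·: X^CY
C/II-1 ? I-1×I-2: X^CY|X^cY
C/II-2 ? I-1×I-2: X^CY|X^cY
C/II-3 ? I-1×I-2: X^CX^C|X^CX^c
⇒ C over [I-1,I-2,II-1,II-2,II-3]: 10 consistent

II-3 ∈ {X^CX^C, X^CX^c}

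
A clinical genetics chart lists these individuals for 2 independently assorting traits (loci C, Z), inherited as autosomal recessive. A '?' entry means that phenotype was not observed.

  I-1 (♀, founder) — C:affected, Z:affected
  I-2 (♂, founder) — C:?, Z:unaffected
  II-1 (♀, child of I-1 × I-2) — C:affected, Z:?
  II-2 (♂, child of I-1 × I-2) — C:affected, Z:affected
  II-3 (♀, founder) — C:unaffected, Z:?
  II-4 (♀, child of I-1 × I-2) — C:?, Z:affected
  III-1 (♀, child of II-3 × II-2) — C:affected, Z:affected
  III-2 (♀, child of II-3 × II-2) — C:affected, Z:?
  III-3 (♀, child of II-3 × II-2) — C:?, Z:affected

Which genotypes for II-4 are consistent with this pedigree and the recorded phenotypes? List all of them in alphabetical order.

C/I-1 aff ·: cc
C/I-2 ? ·: Cc|cc
C/II-1 aff I-1×I-2: cc
C/II-2 aff I-1×I-2: cc
C/II-3 un ·: Cc
C/II-4 ? I-1×I-2: Cc|cc
C/III-1 aff II-3×II-2: cc
C/III-2 aff II-3×II-2: cc
C/III-3 ? II-3×II-2: Cc|cc
⇒ C over [I-1,I-2,II-1,II-2,II-3,II-4,III-1,III-2,III-3]: 6 consistent
Z/I-1 aff ·: zz
Z/I-2 un ·: Zz
Z/II-1 ? I-1×I-2: Zz|zz
Z/II-2 aff I-1×I-2: zz
Z/II-3 ? ·: Zz|zz
Z/II-4 aff I-1×I-2: zz
Z/III-1 aff II-3×II-2: zz
Z/III-2 ? II-3×II-2: Zz|zz
Z/III-3 aff II-3×II-2: zz
⇒ Z over [I-1,I-2,II-1,II-2,II-3,II-4,III-1,III-2,III-3]: 6 consistent

II-4 ∈ {Cc zz, cc zz}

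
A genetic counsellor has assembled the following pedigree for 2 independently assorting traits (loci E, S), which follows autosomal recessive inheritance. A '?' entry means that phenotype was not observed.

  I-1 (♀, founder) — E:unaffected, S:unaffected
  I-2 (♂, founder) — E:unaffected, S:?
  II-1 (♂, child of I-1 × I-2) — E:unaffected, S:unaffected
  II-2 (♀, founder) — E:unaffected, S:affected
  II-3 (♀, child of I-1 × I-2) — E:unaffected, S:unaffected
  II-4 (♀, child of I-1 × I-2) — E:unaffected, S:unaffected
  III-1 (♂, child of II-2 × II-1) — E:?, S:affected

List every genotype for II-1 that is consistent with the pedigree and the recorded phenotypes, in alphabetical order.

II-1 ∈ {EE Ss, Ee Ss}

E/I-1 un ·: EE|Ee
E/I-2 un ·: EE|Ee
E/II-1 un I-1×I-2: EE|Ee
E/II-2 un ·: EE|Ee
E/II-3 un I-1×I-2: EE|Ee
E/II-4 un I-1×I-2: EE|Ee
E/III-1 ? II-2×II-1: EE|Ee|ee
⇒ E over [I-1,I-2,II-1,II-2,II-3,II-4,III-1]: 99 consistent
S/I-1 un ·: SS|Ss
S/I-2 ? ·: SS|Ss|ss
S/II-1 un I-1×I-2: Ss
S/II-2 aff ·: ss
S/II-3 un I-1×I-2: SS|Ss
S/II-4 un I-1×I-2: SS|Ss
S/III-1 aff II-2×II-1: ss
⇒ S over [I-1,I-2,II-1,II-2,II-3,II-4,III-1]: 14 consistent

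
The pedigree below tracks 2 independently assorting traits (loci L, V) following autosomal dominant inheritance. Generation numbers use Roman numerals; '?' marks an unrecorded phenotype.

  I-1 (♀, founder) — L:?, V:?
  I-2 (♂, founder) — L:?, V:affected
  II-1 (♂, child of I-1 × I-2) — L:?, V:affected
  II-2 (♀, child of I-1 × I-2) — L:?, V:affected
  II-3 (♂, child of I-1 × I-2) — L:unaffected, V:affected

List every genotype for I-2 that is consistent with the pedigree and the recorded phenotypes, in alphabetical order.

I-2 ∈ {Ll VV, Ll Vv, ll VV, ll Vv}

L/I-1 ? ·: ll|Ll
L/I-2 ? ·: ll|Ll
L/II-1 ? I-1×I-2: ll|Ll|LL
L/II-2 ? I-1×I-2: ll|Ll|LL
L/II-3 un I-1×I-2: ll
⇒ L over [I-1,I-2,II-1,II-2,II-3]: 18 consistent
V/I-1 ? ·: vv|Vv|VV
V/I-2 aff ·: Vv|VV
V/II-1 aff I-1×I-2: Vv|VV
V/II-2 aff I-1×I-2: Vv|VV
V/II-3 aff I-1×I-2: Vv|VV
⇒ V over [I-1,I-2,II-1,II-2,II-3]: 27 consistent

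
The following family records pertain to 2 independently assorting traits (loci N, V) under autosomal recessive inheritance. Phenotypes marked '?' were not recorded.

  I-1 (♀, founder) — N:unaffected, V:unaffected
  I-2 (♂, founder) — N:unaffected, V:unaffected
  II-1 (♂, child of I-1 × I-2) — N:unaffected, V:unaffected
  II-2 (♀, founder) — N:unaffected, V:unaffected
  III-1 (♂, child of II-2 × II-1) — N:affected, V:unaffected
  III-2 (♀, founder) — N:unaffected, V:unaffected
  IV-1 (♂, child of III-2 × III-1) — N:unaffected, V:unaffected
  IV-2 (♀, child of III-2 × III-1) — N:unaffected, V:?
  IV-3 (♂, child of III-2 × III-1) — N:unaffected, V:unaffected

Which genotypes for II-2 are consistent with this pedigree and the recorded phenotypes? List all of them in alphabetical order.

II-2 ∈ {Nn VV, Nn Vv}

N/I-1 un ·: NN|Nn
N/I-2 un ·: NN|Nn
N/II-1 un I-1×I-2: Nn
N/II-2 un ·: Nn
N/III-1 aff II-2×II-1: nn
N/III-2 un ·: NN|Nn
N/IV-1 un III-2×III-1: Nn
N/IV-2 un III-2×III-1: Nn
N/IV-3 un III-2×III-1: Nn
⇒ N over [I-1,I-2,II-1,II-2,III-1,III-2,IV-1,IV-2,IV-3]: 6 consistent
V/I-1 un ·: VV|Vv
V/I-2 un ·: VV|Vv
V/II-1 un I-1×I-2: VV|Vv
V/II-2 un ·: VV|Vv
V/III-1 un II-2×II-1: VV|Vv
V/III-2 un ·: VV|Vv
V/IV-1 un III-2×III-1: VV|Vv
V/IV-2 ? III-2×III-1: VV|Vv|vv
V/IV-3 un III-2×III-1: VV|Vv
⇒ V over [I-1,I-2,II-1,II-2,III-1,III-2,IV-1,IV-2,IV-3]: 326 consistent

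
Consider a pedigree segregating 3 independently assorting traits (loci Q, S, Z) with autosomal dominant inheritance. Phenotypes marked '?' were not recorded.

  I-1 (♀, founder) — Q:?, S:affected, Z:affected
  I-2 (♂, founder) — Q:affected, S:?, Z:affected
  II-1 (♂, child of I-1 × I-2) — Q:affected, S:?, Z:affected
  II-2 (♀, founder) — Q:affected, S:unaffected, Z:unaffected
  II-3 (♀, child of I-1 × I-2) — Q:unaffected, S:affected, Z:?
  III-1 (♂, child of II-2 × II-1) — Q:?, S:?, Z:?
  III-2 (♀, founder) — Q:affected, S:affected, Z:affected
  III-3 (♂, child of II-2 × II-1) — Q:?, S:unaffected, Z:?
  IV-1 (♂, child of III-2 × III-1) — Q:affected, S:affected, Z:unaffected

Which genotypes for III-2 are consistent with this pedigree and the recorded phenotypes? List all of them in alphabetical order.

Q/I-1 ? ·: qq|Qq
Q/I-2 aff ·: Qq
Q/II-1 aff I-1×I-2: Qq|QQ
Q/II-2 aff ·: Qq|QQ
Q/II-3 un I-1×I-2: qq
Q/III-1 ? II-2×II-1: qq|Qq|QQ
Q/III-2 aff ·: Qq|QQ
Q/III-3 ? II-2×II-1: qq|Qq|QQ
Q/IV-1 aff III-2×III-1: Qq|QQ
⇒ Q over [I-1,I-2,II-1,II-2,II-3,III-1,III-2,III-3,IV-1]: 99 consistent
S/I-1 aff ·: Ss|SS
S/I-2 ? ·: ss|Ss|SS
S/II-1 ? I-1×I-2: ss|Ss
S/II-2 un ·: ss
S/II-3 aff I-1×I-2: Ss|SS
S/III-1 ? II-2×II-1: ss|Ss
S/III-2 aff ·: Ss|SS
S/III-3 un II-2×II-1: ss
S/IV-1 aff III-2×III-1: Ss|SS
⇒ S over [I-1,I-2,II-1,II-2,II-3,III-1,III-2,III-3,IV-1]: 54 consistent
Z/I-1 aff ·: Zz|ZZ
Z/I-2 aff ·: Zz|ZZ
Z/II-1 aff I-1×I-2: Zz|ZZ
Z/II-2 un ·: zz
Z/II-3 ? I-1×I-2: zz|Zz|ZZ
Z/III-1 ? II-2×II-1: zz|Zz
Z/III-2 aff ·: Zz
Z/III-3 ? II-2×II-1: zz|Zz
Z/IV-1 un III-2×III-1: zz
⇒ Z over [I-1,I-2,II-1,II-2,II-3,III-1,III-2,III-3,IV-1]: 36 consistent

III-2 ∈ {QQ SS Zz, QQ Ss Zz, Qq SS Zz, Qq Ss Zz}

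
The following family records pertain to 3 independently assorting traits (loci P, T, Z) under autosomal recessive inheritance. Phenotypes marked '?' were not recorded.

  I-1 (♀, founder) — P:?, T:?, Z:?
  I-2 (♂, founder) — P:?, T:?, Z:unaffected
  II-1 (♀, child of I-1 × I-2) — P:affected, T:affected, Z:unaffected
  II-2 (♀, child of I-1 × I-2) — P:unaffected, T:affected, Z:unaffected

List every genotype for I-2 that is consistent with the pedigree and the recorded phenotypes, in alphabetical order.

P/I-1 ? ·: Pp|pp
P/I-2 ? ·: Pp|pp
P/II-1 aff I-1×I-2: pp
P/II-2 un I-1×I-2: PP|Pp
⇒ P over [I-1,I-2,II-1,II-2]: 4 consistent
T/I-1 ? ·: Tt|tt
T/I-2 ? ·: Tt|tt
T/II-1 aff I-1×I-2: tt
T/II-2 aff I-1×I-2: tt
⇒ T over [I-1,I-2,II-1,II-2]: 4 consistent
Z/I-1 ? ·: ZZ|Zz|zz
Z/I-2 un ·: ZZ|Zz
Z/II-1 un I-1×I-2: ZZ|Zz
Z/II-2 un I-1×I-2: ZZ|Zz
⇒ Z over [I-1,I-2,II-1,II-2]: 15 consistent

I-2 ∈ {Pp Tt ZZ, Pp Tt Zz, Pp tt ZZ, Pp tt Zz, pp Tt ZZ, pp Tt Zz, pp tt ZZ, pp tt Zz}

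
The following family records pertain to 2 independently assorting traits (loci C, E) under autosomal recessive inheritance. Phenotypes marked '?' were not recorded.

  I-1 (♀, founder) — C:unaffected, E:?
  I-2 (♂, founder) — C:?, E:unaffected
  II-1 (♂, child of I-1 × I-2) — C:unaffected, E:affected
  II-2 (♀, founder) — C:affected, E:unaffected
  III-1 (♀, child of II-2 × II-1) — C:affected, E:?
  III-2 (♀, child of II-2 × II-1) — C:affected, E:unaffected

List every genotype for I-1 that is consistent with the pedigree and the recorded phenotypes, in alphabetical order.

I-1 ∈ {CC Ee, CC ee, Cc Ee, Cc ee}

C/I-1 un ·: CC|Cc
C/I-2 ? ·: CC|Cc|cc
C/II-1 un I-1×I-2: Cc
C/II-2 aff ·: cc
C/III-1 aff II-2×II-1: cc
C/III-2 aff II-2×II-1: cc
⇒ C over [I-1,I-2,II-1,II-2,III-1,III-2]: 5 consistent
E/I-1 ? ·: Ee|ee
E/I-2 un ·: Ee
E/II-1 aff I-1×I-2: ee
E/II-2 un ·: EE|Ee
E/III-1 ? II-2×II-1: Ee|ee
E/III-2 un II-2×II-1: Ee
⇒ E over [I-1,I-2,II-1,II-2,III-1,III-2]: 6 consistent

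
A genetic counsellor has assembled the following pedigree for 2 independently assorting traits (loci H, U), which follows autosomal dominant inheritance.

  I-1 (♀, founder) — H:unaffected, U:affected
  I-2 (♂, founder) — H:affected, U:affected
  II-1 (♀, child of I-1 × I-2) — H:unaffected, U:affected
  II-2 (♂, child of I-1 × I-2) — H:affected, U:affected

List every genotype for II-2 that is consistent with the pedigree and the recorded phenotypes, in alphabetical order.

II-2 ∈ {Hh UU, Hh Uu}

H/I-1 un ·: hh
H/I-2 aff ·: Hh
H/II-1 un I-1×I-2: hh
H/II-2 aff I-1×I-2: Hh
⇒ H over [I-1,I-2,II-1,II-2]: 1 consistent
U/I-1 aff ·: Uu|UU
U/I-2 aff ·: Uu|UU
U/II-1 aff I-1×I-2: Uu|UU
U/II-2 aff I-1×I-2: Uu|UU
⇒ U over [I-1,I-2,II-1,II-2]: 13 consistent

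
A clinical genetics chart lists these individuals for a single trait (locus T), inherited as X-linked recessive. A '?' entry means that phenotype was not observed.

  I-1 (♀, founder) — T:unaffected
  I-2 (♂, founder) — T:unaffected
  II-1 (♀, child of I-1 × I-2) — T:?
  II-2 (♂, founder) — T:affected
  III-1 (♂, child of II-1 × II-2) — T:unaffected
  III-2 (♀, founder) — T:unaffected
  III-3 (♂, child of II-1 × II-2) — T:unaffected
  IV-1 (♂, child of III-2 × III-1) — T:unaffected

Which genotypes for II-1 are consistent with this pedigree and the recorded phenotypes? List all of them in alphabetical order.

T/I-1 un ·: X^TX^T|X^TX^t
T/I-2 un ·: X^TY
T/II-1 ? I-1×I-2: X^TX^T|X^TX^t
T/II-2 aff ·: X^tY
T/III-1 un II-1×II-2: X^TY
T/III-2 un ·: X^TX^T|X^TX^t
T/III-3 un II-1×II-2: X^TY
T/IV-1 un III-2×III-1: X^TY
⇒ T over [I-1,I-2,II-1,II-2,III-1,III-2,III-3,IV-1]: 6 consistent

II-1 ∈ {X^TX^T, X^TX^t}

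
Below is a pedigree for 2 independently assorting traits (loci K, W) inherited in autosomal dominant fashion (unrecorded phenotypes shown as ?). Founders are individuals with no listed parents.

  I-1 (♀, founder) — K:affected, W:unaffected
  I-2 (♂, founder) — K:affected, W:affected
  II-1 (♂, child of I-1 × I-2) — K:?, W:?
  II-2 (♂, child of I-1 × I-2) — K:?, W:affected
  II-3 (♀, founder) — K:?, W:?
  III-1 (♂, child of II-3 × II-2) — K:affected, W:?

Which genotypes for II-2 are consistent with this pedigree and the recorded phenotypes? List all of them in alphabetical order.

K/I-1 aff ·: Kk|KK
K/I-2 aff ·: Kk|KK
K/II-1 ? I-1×I-2: kk|Kk|KK
K/II-2 ? I-1×I-2: kk|Kk|KK
K/II-3 ? ·: kk|Kk|KK
K/III-1 aff II-3×II-2: Kk|KK
⇒ K over [I-1,I-2,II-1,II-2,II-3,III-1]: 73 consistent
W/I-1 un ·: ww
W/I-2 aff ·: Ww|WW
W/II-1 ? I-1×I-2: ww|Ww
W/II-2 aff I-1×I-2: Ww
W/II-3 ? ·: ww|Ww|WW
W/III-1 ? II-3×II-2: ww|Ww|WW
⇒ W over [I-1,I-2,II-1,II-2,II-3,III-1]: 21 consistent

II-2 ∈ {KK Ww, Kk Ww, kk Ww}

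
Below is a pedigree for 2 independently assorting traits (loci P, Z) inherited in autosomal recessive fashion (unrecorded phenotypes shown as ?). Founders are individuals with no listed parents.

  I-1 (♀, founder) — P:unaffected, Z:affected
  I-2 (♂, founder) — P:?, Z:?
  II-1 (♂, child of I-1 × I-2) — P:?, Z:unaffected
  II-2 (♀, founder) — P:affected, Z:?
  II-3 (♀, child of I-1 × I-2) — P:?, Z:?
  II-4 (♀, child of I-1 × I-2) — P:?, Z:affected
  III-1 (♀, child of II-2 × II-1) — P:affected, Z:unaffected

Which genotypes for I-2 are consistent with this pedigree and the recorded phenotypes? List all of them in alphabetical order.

P/I-1 un ·: PP|Pp
P/I-2 ? ·: PP|Pp|pp
P/II-1 ? I-1×I-2: Pp|pp
P/II-2 aff ·: pp
P/II-3 ? I-1×I-2: PP|Pp|pp
P/II-4 ? I-1×I-2: PP|Pp|pp
P/III-1 aff II-2×II-1: pp
⇒ P over [I-1,I-2,II-1,II-2,II-3,II-4,III-1]: 35 consistent
Z/I-1 aff ·: zz
Z/I-2 ? ·: Zz
Z/II-1 un I-1×I-2: Zz
Z/II-2 ? ·: ZZ|Zz|zz
Z/II-3 ? I-1×I-2: Zz|zz
Z/II-4 aff I-1×I-2: zz
Z/III-1 un II-2×II-1: ZZ|Zz
⇒ Z over [I-1,I-2,II-1,II-2,II-3,II-4,III-1]: 10 consistent

I-2 ∈ {PP Zz, Pp Zz, pp Zz}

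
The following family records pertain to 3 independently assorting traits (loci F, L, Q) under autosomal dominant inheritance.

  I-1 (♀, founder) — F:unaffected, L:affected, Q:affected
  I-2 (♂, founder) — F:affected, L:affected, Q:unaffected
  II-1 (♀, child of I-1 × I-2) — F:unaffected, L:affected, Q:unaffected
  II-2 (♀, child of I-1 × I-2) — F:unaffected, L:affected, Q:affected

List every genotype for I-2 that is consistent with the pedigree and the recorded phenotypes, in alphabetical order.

F/I-1 un ·: ff
F/I-2 aff ·: Ff
F/II-1 un I-1×I-2: ff
F/II-2 un I-1×I-2: ff
⇒ F over [I-1,I-2,II-1,II-2]: 1 consistent
L/I-1 aff ·: Ll|LL
L/I-2 aff ·: Ll|LL
L/II-1 aff I-1×I-2: Ll|LL
L/II-2 aff I-1×I-2: Ll|LL
⇒ L over [I-1,I-2,II-1,II-2]: 13 consistent
Q/I-1 aff ·: Qq
Q/I-2 un ·: qq
Q/II-1 un I-1×I-2: qq
Q/II-2 aff I-1×I-2: Qq
⇒ Q over [I-1,I-2,II-1,II-2]: 1 consistent

I-2 ∈ {Ff LL qq, Ff Ll qq}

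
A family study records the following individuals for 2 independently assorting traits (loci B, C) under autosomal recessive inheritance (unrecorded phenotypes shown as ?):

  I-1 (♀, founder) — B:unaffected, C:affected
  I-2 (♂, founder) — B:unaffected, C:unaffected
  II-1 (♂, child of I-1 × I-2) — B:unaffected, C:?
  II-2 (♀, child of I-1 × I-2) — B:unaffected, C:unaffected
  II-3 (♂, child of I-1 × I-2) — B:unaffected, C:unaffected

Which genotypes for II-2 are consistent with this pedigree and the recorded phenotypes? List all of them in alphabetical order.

II-2 ∈ {BB Cc, Bb Cc}

B/I-1 un ·: BB|Bb
B/I-2 un ·: BB|Bb
B/II-1 un I-1×I-2: BB|Bb
B/II-2 un I-1×I-2: BB|Bb
B/II-3 un I-1×I-2: BB|Bb
⇒ B over [I-1,I-2,II-1,II-2,II-3]: 25 consistent
C/I-1 aff ·: cc
C/I-2 un ·: CC|Cc
C/II-1 ? I-1×I-2: Cc|cc
C/II-2 un I-1×I-2: Cc
C/II-3 un I-1×I-2: Cc
⇒ C over [I-1,I-2,II-1,II-2,II-3]: 3 consistent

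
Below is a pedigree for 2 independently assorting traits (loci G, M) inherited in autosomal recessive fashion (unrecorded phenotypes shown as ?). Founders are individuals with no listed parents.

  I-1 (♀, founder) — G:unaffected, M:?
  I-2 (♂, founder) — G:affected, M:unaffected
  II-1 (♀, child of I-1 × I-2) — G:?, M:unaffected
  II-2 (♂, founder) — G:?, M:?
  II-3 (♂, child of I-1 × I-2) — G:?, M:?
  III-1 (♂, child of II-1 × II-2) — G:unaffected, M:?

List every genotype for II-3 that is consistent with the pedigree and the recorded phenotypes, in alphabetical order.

G/I-1 un ·: GG|Gg
G/I-2 aff ·: gg
G/II-1 ? I-1×I-2: Gg|gg
G/II-2 ? ·: GG|Gg|gg
G/II-3 ? I-1×I-2: Gg|gg
G/III-1 un II-1×II-2: GG|Gg
⇒ G over [I-1,I-2,II-1,II-2,II-3,III-1]: 19 consistent
M/I-1 ? ·: MM|Mm|mm
M/I-2 un ·: MM|Mm
M/II-1 un I-1×I-2: MM|Mm
M/II-2 ? ·: MM|Mm|mm
M/II-3 ? I-1×I-2: MM|Mm|mm
M/III-1 ? II-1×II-2: MM|Mm|mm
⇒ M over [I-1,I-2,II-1,II-2,II-3,III-1]: 102 consistent

II-3 ∈ {Gg MM, Gg Mm, Gg mm, gg MM, gg Mm, gg mm}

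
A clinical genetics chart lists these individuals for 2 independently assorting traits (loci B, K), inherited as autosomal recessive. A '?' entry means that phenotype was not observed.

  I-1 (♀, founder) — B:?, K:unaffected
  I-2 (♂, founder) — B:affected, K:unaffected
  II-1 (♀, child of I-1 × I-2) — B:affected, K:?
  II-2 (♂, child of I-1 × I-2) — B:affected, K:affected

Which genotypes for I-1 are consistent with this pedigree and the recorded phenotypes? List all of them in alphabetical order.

I-1 ∈ {Bb Kk, bb Kk}

B/I-1 ? ·: Bb|bb
B/I-2 aff ·: bb
B/II-1 aff I-1×I-2: bb
B/II-2 aff I-1×I-2: bb
⇒ B over [I-1,I-2,II-1,II-2]: 2 consistent
K/I-1 un ·: Kk
K/I-2 un ·: Kk
K/II-1 ? I-1×I-2: KK|Kk|kk
K/II-2 aff I-1×I-2: kk
⇒ K over [I-1,I-2,II-1,II-2]: 3 consistent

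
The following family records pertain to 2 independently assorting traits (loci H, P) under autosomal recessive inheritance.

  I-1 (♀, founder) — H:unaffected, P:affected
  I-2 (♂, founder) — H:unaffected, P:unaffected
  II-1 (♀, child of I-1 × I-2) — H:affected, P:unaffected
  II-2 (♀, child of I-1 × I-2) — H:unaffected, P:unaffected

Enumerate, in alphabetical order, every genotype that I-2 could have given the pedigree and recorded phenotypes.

I-2 ∈ {Hh PP, Hh Pp}

H/I-1 un ·: Hh
H/I-2 un ·: Hh
H/II-1 aff I-1×I-2: hh
H/II-2 un I-1×I-2: HH|Hh
⇒ H over [I-1,I-2,II-1,II-2]: 2 consistent
P/I-1 aff ·: pp
P/I-2 un ·: PP|Pp
P/II-1 un I-1×I-2: Pp
P/II-2 un I-1×I-2: Pp
⇒ P over [I-1,I-2,II-1,II-2]: 2 consistent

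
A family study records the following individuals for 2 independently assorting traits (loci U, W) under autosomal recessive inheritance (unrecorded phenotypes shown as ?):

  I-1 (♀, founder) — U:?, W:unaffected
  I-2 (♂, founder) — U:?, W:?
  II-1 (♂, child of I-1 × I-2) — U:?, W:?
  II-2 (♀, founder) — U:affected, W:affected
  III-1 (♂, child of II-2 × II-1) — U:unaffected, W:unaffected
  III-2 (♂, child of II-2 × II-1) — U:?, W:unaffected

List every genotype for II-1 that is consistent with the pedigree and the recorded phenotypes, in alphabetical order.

II-1 ∈ {UU WW, UU Ww, Uu WW, Uu Ww}

U/I-1 ? ·: UU|Uu|uu
U/I-2 ? ·: UU|Uu|uu
U/II-1 ? I-1×I-2: UU|Uu
U/II-2 aff ·: uu
U/III-1 un II-2×II-1: Uu
U/III-2 ? II-2×II-1: Uu|uu
⇒ U over [I-1,I-2,II-1,II-2,III-1,III-2]: 18 consistent
W/I-1 un ·: WW|Ww
W/I-2 ? ·: WW|Ww|ww
W/II-1 ? I-1×I-2: WW|Ww
W/II-2 aff ·: ww
W/III-1 un II-2×II-1: Ww
W/III-2 un II-2×II-1: Ww
⇒ W over [I-1,I-2,II-1,II-2,III-1,III-2]: 9 consistent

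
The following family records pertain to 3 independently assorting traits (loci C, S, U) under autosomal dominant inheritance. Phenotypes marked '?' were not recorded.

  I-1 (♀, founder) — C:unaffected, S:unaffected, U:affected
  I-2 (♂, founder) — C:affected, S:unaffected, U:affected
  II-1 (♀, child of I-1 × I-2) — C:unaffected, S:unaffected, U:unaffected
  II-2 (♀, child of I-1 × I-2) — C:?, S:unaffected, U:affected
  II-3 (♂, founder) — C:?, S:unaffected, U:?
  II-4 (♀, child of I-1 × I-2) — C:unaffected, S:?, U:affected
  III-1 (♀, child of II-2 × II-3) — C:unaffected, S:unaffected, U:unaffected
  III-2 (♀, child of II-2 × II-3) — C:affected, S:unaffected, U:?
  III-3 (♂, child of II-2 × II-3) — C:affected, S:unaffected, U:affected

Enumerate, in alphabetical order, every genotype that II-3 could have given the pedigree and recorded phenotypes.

II-3 ∈ {Cc ss Uu, Cc ss uu, cc ss Uu, cc ss uu}

C/I-1 un ·: cc
C/I-2 aff ·: Cc
C/II-1 un I-1×I-2: cc
C/II-2 ? I-1×I-2: cc|Cc
C/II-3 ? ·: cc|Cc
C/II-4 un I-1×I-2: cc
C/III-1 un II-2×II-3: cc
C/III-2 aff II-2×II-3: Cc|CC
C/III-3 aff II-2×II-3: Cc|CC
⇒ C over [I-1,I-2,II-1,II-2,II-3,II-4,III-1,III-2,III-3]: 6 consistent
S/I-1 un ·: ss
S/I-2 un ·: ss
S/II-1 un I-1×I-2: ss
S/II-2 un I-1×I-2: ss
S/II-3 un ·: ss
S/II-4 ? I-1×I-2: ss
S/III-1 un II-2×II-3: ss
S/III-2 un II-2×II-3: ss
S/III-3 un II-2×II-3: ss
⇒ S over [I-1,I-2,II-1,II-2,II-3,II-4,III-1,III-2,III-3]: 1 consistent
U/I-1 aff ·: Uu
U/I-2 aff ·: Uu
U/II-1 un I-1×I-2: uu
U/II-2 aff I-1×I-2: Uu
U/II-3 ? ·: uu|Uu
U/II-4 aff I-1×I-2: Uu|UU
U/III-1 un II-2×II-3: uu
U/III-2 ? II-2×II-3: uu|Uu|UU
U/III-3 aff II-2×II-3: Uu|UU
⇒ U over [I-1,I-2,II-1,II-2,II-3,II-4,III-1,III-2,III-3]: 16 consistent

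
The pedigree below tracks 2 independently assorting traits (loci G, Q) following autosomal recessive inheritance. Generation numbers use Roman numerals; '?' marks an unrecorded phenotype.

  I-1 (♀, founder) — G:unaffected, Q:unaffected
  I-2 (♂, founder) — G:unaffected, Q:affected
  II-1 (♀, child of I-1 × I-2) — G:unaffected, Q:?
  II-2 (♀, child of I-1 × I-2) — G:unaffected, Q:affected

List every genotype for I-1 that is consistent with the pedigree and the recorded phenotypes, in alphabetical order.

I-1 ∈ {GG Qq, Gg Qq}

G/I-1 un ·: GG|Gg
G/I-2 un ·: GG|Gg
G/II-1 un I-1×I-2: GG|Gg
G/II-2 un I-1×I-2: GG|Gg
⇒ G over [I-1,I-2,II-1,II-2]: 13 consistent
Q/I-1 un ·: Qq
Q/I-2 aff ·: qq
Q/II-1 ? I-1×I-2: Qq|qq
Q/II-2 aff I-1×I-2: qq
⇒ Q over [I-1,I-2,II-1,II-2]: 2 consistent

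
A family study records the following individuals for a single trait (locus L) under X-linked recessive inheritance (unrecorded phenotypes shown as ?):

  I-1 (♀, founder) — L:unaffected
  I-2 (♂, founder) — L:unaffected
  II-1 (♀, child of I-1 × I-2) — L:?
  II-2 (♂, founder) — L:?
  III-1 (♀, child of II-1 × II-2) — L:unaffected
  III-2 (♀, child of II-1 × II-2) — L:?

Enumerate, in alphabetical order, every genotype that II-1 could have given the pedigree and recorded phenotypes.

II-1 ∈ {X^LX^L, X^LX^l}

L/I-1 un ·: X^LX^L|X^LX^l
L/I-2 un ·: X^LY
L/II-1 ? I-1×I-2: X^LX^L|X^LX^l
L/II-2 ? ·: X^LY|X^lY
L/III-1 un II-1×II-2: X^LX^L|X^LX^l
L/III-2 ? II-1×II-2: X^LX^L|X^LX^l|X^lX^l
⇒ L over [I-1,I-2,II-1,II-2,III-1,III-2]: 10 consistent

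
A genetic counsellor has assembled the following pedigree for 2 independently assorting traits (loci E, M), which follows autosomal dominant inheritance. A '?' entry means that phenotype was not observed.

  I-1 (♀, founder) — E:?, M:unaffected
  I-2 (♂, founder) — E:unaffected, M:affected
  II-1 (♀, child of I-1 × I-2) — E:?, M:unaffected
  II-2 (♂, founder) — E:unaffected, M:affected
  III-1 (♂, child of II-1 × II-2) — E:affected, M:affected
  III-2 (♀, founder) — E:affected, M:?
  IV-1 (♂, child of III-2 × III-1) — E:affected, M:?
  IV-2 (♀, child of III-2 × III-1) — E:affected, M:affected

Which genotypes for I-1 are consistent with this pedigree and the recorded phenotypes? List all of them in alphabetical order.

I-1 ∈ {EE mm, Ee mm}

E/I-1 ? ·: Ee|EE
E/I-2 un ·: ee
E/II-1 ? I-1×I-2: Ee
E/II-2 un ·: ee
E/III-1 aff II-1×II-2: Ee
E/III-2 aff ·: Ee|EE
E/IV-1 aff III-2×III-1: Ee|EE
E/IV-2 aff III-2×III-1: Ee|EE
⇒ E over [I-1,I-2,II-1,II-2,III-1,III-2,IV-1,IV-2]: 16 consistent
M/I-1 un ·: mm
M/I-2 aff ·: Mm
M/II-1 un I-1×I-2: mm
M/II-2 aff ·: Mm|MM
M/III-1 aff II-1×II-2: Mm
M/III-2 ? ·: mm|Mm|MM
M/IV-1 ? III-2×III-1: mm|Mm|MM
M/IV-2 aff III-2×III-1: Mm|MM
⇒ M over [I-1,I-2,II-1,II-2,III-1,III-2,IV-1,IV-2]: 24 consistent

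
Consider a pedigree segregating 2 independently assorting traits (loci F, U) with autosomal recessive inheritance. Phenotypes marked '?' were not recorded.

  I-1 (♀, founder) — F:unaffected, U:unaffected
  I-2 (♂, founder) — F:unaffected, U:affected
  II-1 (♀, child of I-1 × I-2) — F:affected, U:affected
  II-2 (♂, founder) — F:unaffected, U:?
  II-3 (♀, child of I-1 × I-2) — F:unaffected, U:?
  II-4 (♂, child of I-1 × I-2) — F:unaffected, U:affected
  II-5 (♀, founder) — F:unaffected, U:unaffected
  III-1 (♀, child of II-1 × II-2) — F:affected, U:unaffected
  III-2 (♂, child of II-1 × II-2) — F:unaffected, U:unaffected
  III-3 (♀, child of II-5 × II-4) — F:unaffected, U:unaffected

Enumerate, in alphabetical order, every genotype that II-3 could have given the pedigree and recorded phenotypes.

F/I-1 un ·: Ff
F/I-2 un ·: Ff
F/II-1 aff I-1×I-2: ff
F/II-2 un ·: Ff
F/II-3 un I-1×I-2: FF|Ff
F/II-4 un I-1×I-2: FF|Ff
F/II-5 un ·: FF|Ff
F/III-1 aff II-1×II-2: ff
F/III-2 un II-1×II-2: Ff
F/III-3 un II-5×II-4: FF|Ff
⇒ F over [I-1,I-2,II-1,II-2,II-3,II-4,II-5,III-1,III-2,III-3]: 14 consistent
U/I-1 un ·: Uu
U/I-2 aff ·: uu
U/II-1 aff I-1×I-2: uu
U/II-2 ? ·: UU|Uu
U/II-3 ? I-1×I-2: Uu|uu
U/II-4 aff I-1×I-2: uu
U/II-5 un ·: UU|Uu
U/III-1 un II-1×II-2: Uu
U/III-2 un II-1×II-2: Uu
U/III-3 un II-5×II-4: Uu
⇒ U over [I-1,I-2,II-1,II-2,II-3,II-4,II-5,III-1,III-2,III-3]: 8 consistent

II-3 ∈ {FF Uu, FF uu, Ff Uu, Ff uu}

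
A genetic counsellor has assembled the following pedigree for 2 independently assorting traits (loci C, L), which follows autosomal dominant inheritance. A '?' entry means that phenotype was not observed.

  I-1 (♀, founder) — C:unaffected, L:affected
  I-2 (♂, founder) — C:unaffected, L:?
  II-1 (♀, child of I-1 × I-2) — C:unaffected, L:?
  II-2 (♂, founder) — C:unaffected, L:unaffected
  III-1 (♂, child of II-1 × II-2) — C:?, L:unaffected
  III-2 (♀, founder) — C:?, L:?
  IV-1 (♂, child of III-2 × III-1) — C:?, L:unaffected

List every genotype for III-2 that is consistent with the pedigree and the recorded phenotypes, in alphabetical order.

III-2 ∈ {CC Ll, CC ll, Cc Ll, Cc ll, cc Ll, cc ll}

C/I-1 un ·: cc
C/I-2 un ·: cc
C/II-1 un I-1×I-2: cc
C/II-2 un ·: cc
C/III-1 ? II-1×II-2: cc
C/III-2 ? ·: cc|Cc|CC
C/IV-1 ? III-2×III-1: cc|Cc
⇒ C over [I-1,I-2,II-1,II-2,III-1,III-2,IV-1]: 4 consistent
L/I-1 aff ·: Ll|LL
L/I-2 ? ·: ll|Ll|LL
L/II-1 ? I-1×I-2: ll|Ll
L/II-2 un ·: ll
L/III-1 un II-1×II-2: ll
L/III-2 ? ·: ll|Ll
L/IV-1 un III-2×III-1: ll
⇒ L over [I-1,I-2,II-1,II-2,III-1,III-2,IV-1]: 14 consistent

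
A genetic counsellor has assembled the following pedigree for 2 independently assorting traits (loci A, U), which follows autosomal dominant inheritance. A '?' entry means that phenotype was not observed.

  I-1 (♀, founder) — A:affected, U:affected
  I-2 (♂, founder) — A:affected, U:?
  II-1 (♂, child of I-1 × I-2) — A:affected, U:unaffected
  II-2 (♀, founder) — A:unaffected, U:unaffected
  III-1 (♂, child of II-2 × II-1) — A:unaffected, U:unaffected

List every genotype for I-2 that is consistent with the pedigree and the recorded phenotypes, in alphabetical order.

I-2 ∈ {AA Uu, AA uu, Aa Uu, Aa uu}

A/I-1 aff ·: Aa|AA
A/I-2 aff ·: Aa|AA
A/II-1 aff I-1×I-2: Aa
A/II-2 un ·: aa
A/III-1 un II-2×II-1: aa
⇒ A over [I-1,I-2,II-1,II-2,III-1]: 3 consistent
U/I-1 aff ·: Uu
U/I-2 ? ·: uu|Uu
U/II-1 un I-1×I-2: uu
U/II-2 un ·: uu
U/III-1 un II-2×II-1: uu
⇒ U over [I-1,I-2,II-1,II-2,III-1]: 2 consistent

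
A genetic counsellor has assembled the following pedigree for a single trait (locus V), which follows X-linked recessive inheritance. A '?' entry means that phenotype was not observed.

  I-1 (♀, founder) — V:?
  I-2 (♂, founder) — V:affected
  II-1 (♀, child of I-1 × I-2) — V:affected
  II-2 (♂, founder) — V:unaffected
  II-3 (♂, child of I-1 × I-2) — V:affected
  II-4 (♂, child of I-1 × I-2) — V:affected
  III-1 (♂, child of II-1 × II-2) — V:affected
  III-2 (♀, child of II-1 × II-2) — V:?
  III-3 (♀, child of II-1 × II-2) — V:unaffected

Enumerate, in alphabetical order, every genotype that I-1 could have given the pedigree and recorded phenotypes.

V/I-1 ? ·: X^VX^v|X^vX^v
V/I-2 aff ·: X^vY
V/II-1 aff I-1×I-2: X^vX^v
V/II-2 un ·: X^VY
V/II-3 aff I-1×I-2: X^vY
V/II-4 aff I-1×I-2: X^vY
V/III-1 aff II-1×II-2: X^vY
V/III-2 ? II-1×II-2: X^VX^v
V/III-3 un II-1×II-2: X^VX^v
⇒ V over [I-1,I-2,II-1,II-2,II-3,II-4,III-1,III-2,III-3]: 2 consistent

I-1 ∈ {X^VX^v, X^vX^v}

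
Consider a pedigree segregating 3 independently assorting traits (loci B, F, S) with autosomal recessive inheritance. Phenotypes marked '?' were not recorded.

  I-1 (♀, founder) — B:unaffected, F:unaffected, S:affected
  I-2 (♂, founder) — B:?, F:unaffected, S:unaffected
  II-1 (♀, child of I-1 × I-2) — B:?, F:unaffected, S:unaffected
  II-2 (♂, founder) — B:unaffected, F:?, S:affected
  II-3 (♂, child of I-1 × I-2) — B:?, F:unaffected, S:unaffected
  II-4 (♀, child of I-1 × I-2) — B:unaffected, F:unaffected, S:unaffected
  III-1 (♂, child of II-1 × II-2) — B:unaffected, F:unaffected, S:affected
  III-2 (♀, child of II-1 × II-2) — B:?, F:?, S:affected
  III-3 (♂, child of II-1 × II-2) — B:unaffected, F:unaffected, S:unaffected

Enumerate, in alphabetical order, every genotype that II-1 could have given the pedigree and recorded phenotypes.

II-1 ∈ {BB FF Ss, BB Ff Ss, Bb FF Ss, Bb Ff Ss, bb FF Ss, bb Ff Ss}

B/I-1 un ·: BB|Bb
B/I-2 ? ·: BB|Bb|bb
B/II-1 ? I-1×I-2: BB|Bb|bb
B/II-2 un ·: BB|Bb
B/II-3 ? I-1×I-2: BB|Bb|bb
B/II-4 un I-1×I-2: BB|Bb
B/III-1 un II-1×II-2: BB|Bb
B/III-2 ? II-1×II-2: BB|Bb|bb
B/III-3 un II-1×II-2: BB|Bb
⇒ B over [I-1,I-2,II-1,II-2,II-3,II-4,III-1,III-2,III-3]: 499 consistent
F/I-1 un ·: FF|Ff
F/I-2 un ·: FF|Ff
F/II-1 un I-1×I-2: FF|Ff
F/II-2 ? ·: FF|Ff|ff
F/II-3 un I-1×I-2: FF|Ff
F/II-4 un I-1×I-2: FF|Ff
F/III-1 un II-1×II-2: FF|Ff
F/III-2 ? II-1×II-2: FF|Ff|ff
F/III-3 un II-1×II-2: FF|Ff
⇒ F over [I-1,I-2,II-1,II-2,II-3,II-4,III-1,III-2,III-3]: 394 consistent
S/I-1 aff ·: ss
S/I-2 un ·: SS|Ss
S/II-1 un I-1×I-2: Ss
S/II-2 aff ·: ss
S/II-3 un I-1×I-2: Ss
S/II-4 un I-1×I-2: Ss
S/III-1 aff II-1×II-2: ss
S/III-2 aff II-1×II-2: ss
S/III-3 un II-1×II-2: Ss
⇒ S over [I-1,I-2,II-1,II-2,II-3,II-4,III-1,III-2,III-3]: 2 consistent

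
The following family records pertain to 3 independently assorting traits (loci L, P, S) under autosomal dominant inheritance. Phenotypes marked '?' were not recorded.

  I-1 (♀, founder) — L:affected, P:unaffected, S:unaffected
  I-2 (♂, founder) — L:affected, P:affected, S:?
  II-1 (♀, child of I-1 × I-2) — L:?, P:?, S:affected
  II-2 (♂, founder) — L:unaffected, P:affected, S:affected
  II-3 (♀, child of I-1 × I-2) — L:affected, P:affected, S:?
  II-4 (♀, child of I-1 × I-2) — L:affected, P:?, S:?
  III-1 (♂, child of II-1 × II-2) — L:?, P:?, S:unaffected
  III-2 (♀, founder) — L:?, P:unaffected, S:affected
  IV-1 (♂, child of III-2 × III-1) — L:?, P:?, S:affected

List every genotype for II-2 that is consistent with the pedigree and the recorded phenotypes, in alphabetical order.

II-2 ∈ {ll PP Ss, ll Pp Ss}

L/I-1 aff ·: Ll|LL
L/I-2 aff ·: Ll|LL
L/II-1 ? I-1×I-2: ll|Ll|LL
L/II-2 un ·: ll
L/II-3 aff I-1×I-2: Ll|LL
L/II-4 aff I-1×I-2: Ll|LL
L/III-1 ? II-1×II-2: ll|Ll
L/III-2 ? ·: ll|Ll|LL
L/IV-1 ? III-2×III-1: ll|Ll|LL
⇒ L over [I-1,I-2,II-1,II-2,II-3,II-4,III-1,III-2,IV-1]: 239 consistent
P/I-1 un ·: pp
P/I-2 aff ·: Pp|PP
P/II-1 ? I-1×I-2: pp|Pp
P/II-2 aff ·: Pp|PP
P/II-3 aff I-1×I-2: Pp
P/II-4 ? I-1×I-2: pp|Pp
P/III-1 ? II-1×II-2: pp|Pp|PP
P/III-2 un ·: pp
P/IV-1 ? III-2×III-1: pp|Pp
⇒ P over [I-1,I-2,II-1,II-2,II-3,II-4,III-1,III-2,IV-1]: 31 consistent
S/I-1 un ·: ss
S/I-2 ? ·: Ss|SS
S/II-1 aff I-1×I-2: Ss
S/II-2 aff ·: Ss
S/II-3 ? I-1×I-2: ss|Ss
S/II-4 ? I-1×I-2: ss|Ss
S/III-1 un II-1×II-2: ss
S/III-2 aff ·: Ss|SS
S/IV-1 aff III-2×III-1: Ss
⇒ S over [I-1,I-2,II-1,II-2,II-3,II-4,III-1,III-2,IV-1]: 10 consistent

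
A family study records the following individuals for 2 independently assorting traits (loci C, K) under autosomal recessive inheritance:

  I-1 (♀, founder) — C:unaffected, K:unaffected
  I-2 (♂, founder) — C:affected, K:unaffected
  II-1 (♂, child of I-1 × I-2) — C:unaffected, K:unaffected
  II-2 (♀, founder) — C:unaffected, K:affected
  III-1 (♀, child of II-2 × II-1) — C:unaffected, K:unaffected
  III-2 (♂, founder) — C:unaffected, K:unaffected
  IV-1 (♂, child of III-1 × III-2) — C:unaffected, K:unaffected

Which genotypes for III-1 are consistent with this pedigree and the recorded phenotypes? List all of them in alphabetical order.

III-1 ∈ {CC Kk, Cc Kk}

C/I-1 un ·: CC|Cc
C/I-2 aff ·: cc
C/II-1 un I-1×I-2: Cc
C/II-2 un ·: CC|Cc
C/III-1 un II-2×II-1: CC|Cc
C/III-2 un ·: CC|Cc
C/IV-1 un III-1×III-2: CC|Cc
⇒ C over [I-1,I-2,II-1,II-2,III-1,III-2,IV-1]: 28 consistent
K/I-1 un ·: KK|Kk
K/I-2 un ·: KK|Kk
K/II-1 un I-1×I-2: KK|Kk
K/II-2 aff ·: kk
K/III-1 un II-2×II-1: Kk
K/III-2 un ·: KK|Kk
K/IV-1 un III-1×III-2: KK|Kk
⇒ K over [I-1,I-2,II-1,II-2,III-1,III-2,IV-1]: 28 consistent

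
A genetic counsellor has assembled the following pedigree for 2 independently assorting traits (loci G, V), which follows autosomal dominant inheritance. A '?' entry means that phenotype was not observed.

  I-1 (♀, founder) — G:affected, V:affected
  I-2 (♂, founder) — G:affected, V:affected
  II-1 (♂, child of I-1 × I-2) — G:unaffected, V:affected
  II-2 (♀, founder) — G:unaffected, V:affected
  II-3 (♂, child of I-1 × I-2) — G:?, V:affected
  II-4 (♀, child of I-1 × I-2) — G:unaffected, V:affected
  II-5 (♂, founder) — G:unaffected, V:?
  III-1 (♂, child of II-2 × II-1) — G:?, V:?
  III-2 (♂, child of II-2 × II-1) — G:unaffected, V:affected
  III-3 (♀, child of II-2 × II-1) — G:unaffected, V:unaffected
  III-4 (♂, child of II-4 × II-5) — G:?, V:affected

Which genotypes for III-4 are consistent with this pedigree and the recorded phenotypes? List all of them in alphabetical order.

III-4 ∈ {gg VV, gg Vv}

G/I-1 aff ·: Gg
G/I-2 aff ·: Gg
G/II-1 un I-1×I-2: gg
G/II-2 un ·: gg
G/II-3 ? I-1×I-2: gg|Gg|GG
G/II-4 un I-1×I-2: gg
G/II-5 un ·: gg
G/III-1 ? II-2×II-1: gg
G/III-2 un II-2×II-1: gg
G/III-3 un II-2×II-1: gg
G/III-4 ? II-4×II-5: gg
⇒ G over [I-1,I-2,II-1,II-2,II-3,II-4,II-5,III-1,III-2,III-3,III-4]: 3 consistent
V/I-1 aff ·: Vv|VV
V/I-2 aff ·: Vv|VV
V/II-1 aff I-1×I-2: Vv
V/II-2 aff ·: Vv
V/II-3 aff I-1×I-2: Vv|VV
V/II-4 aff I-1×I-2: Vv|VV
V/II-5 ? ·: vv|Vv|VV
V/III-1 ? II-2×II-1: vv|Vv|VV
V/III-2 aff II-2×II-1: Vv|VV
V/III-3 un II-2×II-1: vv
V/III-4 aff II-4×II-5: Vv|VV
⇒ V over [I-1,I-2,II-1,II-2,II-3,II-4,II-5,III-1,III-2,III-3,III-4]: 324 consistent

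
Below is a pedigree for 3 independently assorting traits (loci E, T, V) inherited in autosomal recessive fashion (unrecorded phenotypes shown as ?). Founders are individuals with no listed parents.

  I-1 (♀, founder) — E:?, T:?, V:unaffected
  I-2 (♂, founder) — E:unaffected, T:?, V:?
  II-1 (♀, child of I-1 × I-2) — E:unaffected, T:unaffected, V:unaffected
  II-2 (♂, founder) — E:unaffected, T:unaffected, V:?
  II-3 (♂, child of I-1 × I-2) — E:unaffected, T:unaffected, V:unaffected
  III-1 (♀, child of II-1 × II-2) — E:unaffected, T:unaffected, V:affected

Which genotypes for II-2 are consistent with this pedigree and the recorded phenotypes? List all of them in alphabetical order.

E/I-1 ? ·: EE|Ee|ee
E/I-2 un ·: EE|Ee
E/II-1 un I-1×I-2: EE|Ee
E/II-2 un ·: EE|Ee
E/II-3 un I-1×I-2: EE|Ee
E/III-1 un II-1×II-2: EE|Ee
⇒ E over [I-1,I-2,II-1,II-2,II-3,III-1]: 53 consistent
T/I-1 ? ·: TT|Tt|tt
T/I-2 ? ·: TT|Tt|tt
T/II-1 un I-1×I-2: TT|Tt
T/II-2 un ·: TT|Tt
T/II-3 un I-1×I-2: TT|Tt
T/III-1 un II-1×II-2: TT|Tt
⇒ T over [I-1,I-2,II-1,II-2,II-3,III-1]: 61 consistent
V/I-1 un ·: VV|Vv
V/I-2 ? ·: VV|Vv|vv
V/II-1 un I-1×I-2: Vv
V/II-2 ? ·: Vv|vv
V/II-3 un I-1×I-2: VV|Vv
V/III-1 aff II-1×II-2: vv
⇒ V over [I-1,I-2,II-1,II-2,II-3,III-1]: 16 consistent

II-2 ∈ {EE TT Vv, EE TT vv, EE Tt Vv, EE Tt vv, Ee TT Vv, Ee TT vv, Ee Tt Vv, Ee Tt vv}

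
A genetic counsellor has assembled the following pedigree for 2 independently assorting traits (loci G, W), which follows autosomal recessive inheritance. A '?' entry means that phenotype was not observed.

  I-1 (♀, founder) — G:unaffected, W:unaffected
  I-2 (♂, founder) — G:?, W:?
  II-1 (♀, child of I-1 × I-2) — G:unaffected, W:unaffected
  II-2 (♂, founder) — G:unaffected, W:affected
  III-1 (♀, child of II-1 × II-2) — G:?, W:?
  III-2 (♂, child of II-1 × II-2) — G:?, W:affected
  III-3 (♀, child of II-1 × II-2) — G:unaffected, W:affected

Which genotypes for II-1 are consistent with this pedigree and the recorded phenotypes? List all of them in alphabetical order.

G/I-1 un ·: GG|Gg
G/I-2 ? ·: GG|Gg|gg
G/II-1 un I-1×I-2: GG|Gg
G/II-2 un ·: GG|Gg
G/III-1 ? II-1×II-2: GG|Gg|gg
G/III-2 ? II-1×II-2: GG|Gg|gg
G/III-3 un II-1×II-2: GG|Gg
⇒ G over [I-1,I-2,II-1,II-2,III-1,III-2,III-3]: 166 consistent
W/I-1 un ·: WW|Ww
W/I-2 ? ·: WW|Ww|ww
W/II-1 un I-1×I-2: Ww
W/II-2 aff ·: ww
W/III-1 ? II-1×II-2: Ww|ww
W/III-2 aff II-1×II-2: ww
W/III-3 aff II-1×II-2: ww
⇒ W over [I-1,I-2,II-1,II-2,III-1,III-2,III-3]: 10 consistent

II-1 ∈ {GG Ww, Gg Ww}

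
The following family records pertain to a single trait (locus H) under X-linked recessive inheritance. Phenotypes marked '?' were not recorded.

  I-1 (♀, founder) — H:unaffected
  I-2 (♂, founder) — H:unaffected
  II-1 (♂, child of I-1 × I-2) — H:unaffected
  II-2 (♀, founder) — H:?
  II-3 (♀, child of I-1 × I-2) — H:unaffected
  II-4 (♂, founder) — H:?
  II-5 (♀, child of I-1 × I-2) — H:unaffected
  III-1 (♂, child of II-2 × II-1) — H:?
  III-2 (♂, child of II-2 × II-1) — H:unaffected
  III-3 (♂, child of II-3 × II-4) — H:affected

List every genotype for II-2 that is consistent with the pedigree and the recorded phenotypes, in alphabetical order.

H/I-1 un ·: X^HX^h
H/I-2 un ·: X^HY
H/II-1 un I-1×I-2: X^HY
H/II-2 ? ·: X^HX^H|X^HX^h
H/II-3 un I-1×I-2: X^HX^h
H/II-4 ? ·: X^HY|X^hY
H/II-5 un I-1×I-2: X^HX^H|X^HX^h
H/III-1 ? II-2×II-1: X^HY|X^hY
H/III-2 un II-2×II-1: X^HY
H/III-3 aff II-3×II-4: X^hY
⇒ H over [I-1,I-2,II-1,II-2,II-3,II-4,II-5,III-1,III-2,III-3]: 12 consistent

II-2 ∈ {X^HX^H, X^HX^h}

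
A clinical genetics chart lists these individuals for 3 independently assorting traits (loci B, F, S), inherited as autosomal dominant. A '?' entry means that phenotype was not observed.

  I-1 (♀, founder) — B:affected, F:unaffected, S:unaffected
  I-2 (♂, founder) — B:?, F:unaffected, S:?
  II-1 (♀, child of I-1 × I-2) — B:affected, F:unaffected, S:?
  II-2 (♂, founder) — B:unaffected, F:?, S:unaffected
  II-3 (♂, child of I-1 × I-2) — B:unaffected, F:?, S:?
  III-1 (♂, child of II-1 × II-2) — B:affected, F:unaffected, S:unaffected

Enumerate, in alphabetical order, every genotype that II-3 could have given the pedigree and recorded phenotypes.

B/I-1 aff ·: Bb
B/I-2 ? ·: bb|Bb
B/II-1 aff I-1×I-2: Bb|BB
B/II-2 un ·: bb
B/II-3 un I-1×I-2: bb
B/III-1 aff II-1×II-2: Bb
⇒ B over [I-1,I-2,II-1,II-2,II-3,III-1]: 3 consistent
F/I-1 un ·: ff
F/I-2 un ·: ff
F/II-1 un I-1×I-2: ff
F/II-2 ? ·: ff|Ff
F/II-3 ? I-1×I-2: ff
F/III-1 un II-1×II-2: ff
⇒ F over [I-1,I-2,II-1,II-2,II-3,III-1]: 2 consistent
S/I-1 un ·: ss
S/I-2 ? ·: ss|Ss|SS
S/II-1 ? I-1×I-2: ss|Ss
S/II-2 un ·: ss
S/II-3 ? I-1×I-2: ss|Ss
S/III-1 un II-1×II-2: ss
⇒ S over [I-1,I-2,II-1,II-2,II-3,III-1]: 6 consistent

II-3 ∈ {bb ff Ss, bb ff ss}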